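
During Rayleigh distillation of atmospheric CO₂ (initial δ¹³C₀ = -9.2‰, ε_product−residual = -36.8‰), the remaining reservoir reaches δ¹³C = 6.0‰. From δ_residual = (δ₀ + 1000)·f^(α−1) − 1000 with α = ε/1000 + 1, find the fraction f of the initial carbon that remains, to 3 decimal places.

α − 1 = ε/1000 = -0.0368
(δ_res + 1000)/(δ₀ + 1000) = (6.0 + 1000)/(-9.2 + 1000) = 1006.0/990.8 = 1.015341
f = 1.015341^(1/-0.0368) = exp(ln(1.015341)/-0.0368) = exp(0.01522/-0.0368)
f = exp(-0.4137) = 0.6612

0.661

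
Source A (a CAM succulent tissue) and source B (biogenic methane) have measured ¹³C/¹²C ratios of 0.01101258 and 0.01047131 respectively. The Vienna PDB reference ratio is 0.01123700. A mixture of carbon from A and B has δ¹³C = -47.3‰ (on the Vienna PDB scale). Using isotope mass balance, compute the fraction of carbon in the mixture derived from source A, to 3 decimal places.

0.433

δ_A = (0.01101258/0.01123700 − 1)×1000 = (0.980028 − 1)×1000 = -19.972‰
δ_B = (0.01047131/0.01123700 − 1)×1000 = (0.931860 − 1)×1000 = -68.140‰
f_A = (δ_mix − δ_B)/(δ_A − δ_B) = (-47.3 − (-68.140))/(-19.972 − (-68.140))
f_A = 20.840 / 48.169 = 0.4326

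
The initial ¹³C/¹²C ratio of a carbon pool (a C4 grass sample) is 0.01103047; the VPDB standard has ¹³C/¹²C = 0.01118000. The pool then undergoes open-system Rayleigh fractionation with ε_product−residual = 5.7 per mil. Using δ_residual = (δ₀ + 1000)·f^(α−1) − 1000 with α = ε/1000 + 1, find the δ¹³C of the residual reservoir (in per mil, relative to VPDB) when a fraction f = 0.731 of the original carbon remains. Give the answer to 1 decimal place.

δ₀ = (0.01103047/0.01118000 − 1)×1000 = (0.986625 − 1)×1000 = -13.375 per mil
α − 1 = ε/1000 = 0.0057
f^(α−1) = 0.731^(0.0057) = 0.998216
δ_res = (-13.375 + 1000) × 0.998216 − 1000 = 984.865 − 1000 = -15.14 per mil

-15.1 per mil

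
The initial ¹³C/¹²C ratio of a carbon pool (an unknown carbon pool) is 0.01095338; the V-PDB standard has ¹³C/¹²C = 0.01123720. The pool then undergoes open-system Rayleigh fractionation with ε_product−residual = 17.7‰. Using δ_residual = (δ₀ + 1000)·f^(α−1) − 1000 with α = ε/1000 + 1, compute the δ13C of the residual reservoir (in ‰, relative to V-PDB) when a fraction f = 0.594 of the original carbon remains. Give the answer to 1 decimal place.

δ₀ = (0.01095338/0.01123720 − 1)×1000 = (0.974743 − 1)×1000 = -25.257‰
α − 1 = ε/1000 = 0.0177
f^(α−1) = 0.594^(0.0177) = 0.990823
δ_res = (-25.257 + 1000) × 0.990823 − 1000 = 965.797 − 1000 = -34.20‰

-34.2‰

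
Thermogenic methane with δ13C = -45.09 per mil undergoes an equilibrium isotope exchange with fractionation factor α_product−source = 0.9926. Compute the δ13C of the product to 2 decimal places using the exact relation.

δ_product = (δ_source + 1000)·α − 1000
δ_product = (-45.09 + 1000) × 0.9926 − 1000
δ_product = 947.844 − 1000 = -52.156 per mil

-52.16 per mil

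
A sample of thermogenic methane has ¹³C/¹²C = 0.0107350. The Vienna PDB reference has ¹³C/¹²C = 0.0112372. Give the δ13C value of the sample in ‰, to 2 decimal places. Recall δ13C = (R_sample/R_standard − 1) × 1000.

δ13C = (R_sample / R_standard − 1) × 1000
R_sample / R_standard = 0.0107350 / 0.0112372 = 0.955309
δ13C = (0.955309 − 1) × 1000 = -44.691‰

-44.69‰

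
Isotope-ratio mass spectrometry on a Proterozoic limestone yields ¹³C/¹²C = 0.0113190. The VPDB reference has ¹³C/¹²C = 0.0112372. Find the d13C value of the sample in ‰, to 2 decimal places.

7.28‰

d13C = (R_sample / R_standard − 1) × 1000
R_sample / R_standard = 0.0113190 / 0.0112372 = 1.007279
d13C = (1.007279 − 1) × 1000 = 7.279‰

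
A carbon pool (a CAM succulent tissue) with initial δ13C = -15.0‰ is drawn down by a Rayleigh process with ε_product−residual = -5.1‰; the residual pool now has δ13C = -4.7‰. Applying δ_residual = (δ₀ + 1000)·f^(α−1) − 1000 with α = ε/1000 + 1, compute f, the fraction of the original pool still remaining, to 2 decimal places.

α − 1 = ε/1000 = -0.0051
(δ_res + 1000)/(δ₀ + 1000) = (-4.7 + 1000)/(-15.0 + 1000) = 995.3/985.0 = 1.010457
f = 1.010457^(1/-0.0051) = exp(ln(1.010457)/-0.0051) = exp(0.01040/-0.0051)
f = exp(-2.0397) = 0.1301

0.13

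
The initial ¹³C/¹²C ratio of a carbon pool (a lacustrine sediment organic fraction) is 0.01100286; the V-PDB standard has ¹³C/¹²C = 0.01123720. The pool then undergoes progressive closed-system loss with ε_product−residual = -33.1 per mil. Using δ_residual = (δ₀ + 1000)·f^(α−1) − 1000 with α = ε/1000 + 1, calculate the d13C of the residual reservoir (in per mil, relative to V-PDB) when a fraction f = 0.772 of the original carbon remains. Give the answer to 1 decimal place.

δ₀ = (0.01100286/0.01123720 − 1)×1000 = (0.979146 − 1)×1000 = -20.854 per mil
α − 1 = ε/1000 = -0.0331
f^(α−1) = 0.772^(-0.0331) = 1.008602
δ_res = (-20.854 + 1000) × 1.008602 − 1000 = 987.569 − 1000 = -12.43 per mil

-12.4 per mil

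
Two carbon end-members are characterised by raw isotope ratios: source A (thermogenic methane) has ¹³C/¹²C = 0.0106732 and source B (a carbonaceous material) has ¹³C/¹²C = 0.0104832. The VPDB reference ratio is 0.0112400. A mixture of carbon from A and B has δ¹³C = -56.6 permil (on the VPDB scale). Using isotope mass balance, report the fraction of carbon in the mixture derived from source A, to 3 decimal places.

δ_A = (0.0106732/0.0112400 − 1)×1000 = (0.949573 − 1)×1000 = -50.427 permil
δ_B = (0.0104832/0.0112400 − 1)×1000 = (0.932669 − 1)×1000 = -67.331 permil
f_A = (δ_mix − δ_B)/(δ_A − δ_B) = (-56.6 − (-67.331))/(-50.427 − (-67.331))
f_A = 10.731 / 16.904 = 0.6348

0.635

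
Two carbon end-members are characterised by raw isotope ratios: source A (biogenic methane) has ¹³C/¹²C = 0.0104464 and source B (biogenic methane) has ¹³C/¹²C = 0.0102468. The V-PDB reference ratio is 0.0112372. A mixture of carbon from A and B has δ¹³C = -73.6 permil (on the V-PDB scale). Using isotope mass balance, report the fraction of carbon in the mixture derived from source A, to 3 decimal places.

δ_A = (0.0104464/0.0112372 − 1)×1000 = (0.929627 − 1)×1000 = -70.373 permil
δ_B = (0.0102468/0.0112372 − 1)×1000 = (0.911864 − 1)×1000 = -88.136 permil
f_A = (δ_mix − δ_B)/(δ_A − δ_B) = (-73.6 − (-88.136))/(-70.373 − (-88.136))
f_A = 14.536 / 17.762 = 0.8183

0.818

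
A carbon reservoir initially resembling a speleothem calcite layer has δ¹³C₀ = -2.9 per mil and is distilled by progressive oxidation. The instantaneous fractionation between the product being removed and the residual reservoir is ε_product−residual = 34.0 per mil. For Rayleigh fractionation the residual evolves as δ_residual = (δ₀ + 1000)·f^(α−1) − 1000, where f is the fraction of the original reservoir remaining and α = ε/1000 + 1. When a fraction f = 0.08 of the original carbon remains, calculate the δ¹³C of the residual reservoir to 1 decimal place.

-85.0 per mil

Rayleigh residual: δ_res = (δ₀ + 1000)·f^(α−1) − 1000
α = ε/1000 + 1 = 1.03400, so α − 1 = 0.03400
f^(α−1) = 0.08^(0.03400) = 0.917709
δ_res = (-2.9 + 1000) × 0.917709 − 1000 = 915.048 − 1000 = -84.95 per mil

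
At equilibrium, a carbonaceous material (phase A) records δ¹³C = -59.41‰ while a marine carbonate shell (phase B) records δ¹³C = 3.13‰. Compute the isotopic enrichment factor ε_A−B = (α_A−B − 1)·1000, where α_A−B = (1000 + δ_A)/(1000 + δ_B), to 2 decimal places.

α_A−B = (1000 + -59.41) / (1000 + 3.13) = 940.59 / 1003.13 = 0.937655
ε_A−B = (0.937655 − 1) × 1000 = -62.345‰
(The approximation ε ≈ δ_A − δ_B would give -62.54‰.)

-62.34‰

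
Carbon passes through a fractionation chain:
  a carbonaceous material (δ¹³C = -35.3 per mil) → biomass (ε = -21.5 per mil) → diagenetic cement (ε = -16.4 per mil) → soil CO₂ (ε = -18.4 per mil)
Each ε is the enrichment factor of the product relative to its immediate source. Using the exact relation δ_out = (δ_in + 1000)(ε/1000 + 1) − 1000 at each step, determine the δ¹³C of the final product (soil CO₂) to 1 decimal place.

-88.6 per mil

step 1: δ = (-35.30 + 1000)·(-21.5/1000 + 1) − 1000 = -56.04 per mil
step 2: δ = (-56.04 + 1000)·(-16.4/1000 + 1) − 1000 = -71.52 per mil
step 3: δ = (-71.52 + 1000)·(-18.4/1000 + 1) − 1000 = -88.61 per mil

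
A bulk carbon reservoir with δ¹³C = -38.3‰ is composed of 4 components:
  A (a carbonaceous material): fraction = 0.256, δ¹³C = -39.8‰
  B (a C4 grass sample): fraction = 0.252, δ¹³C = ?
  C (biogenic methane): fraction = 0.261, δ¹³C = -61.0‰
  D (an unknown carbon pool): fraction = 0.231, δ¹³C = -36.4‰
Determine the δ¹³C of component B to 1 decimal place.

Isotope mass balance: δ_bulk = Σ fᵢ·δᵢ.
-38.3 = 0.256×(-39.8) + 0.252×δ_B + 0.261×(-61.0) + 0.231×(-36.4)
0.252·δ_B = -38.3 − (-34.518) = -3.782
δ_B = -3.782 / 0.252 = -15.01‰

-15.0‰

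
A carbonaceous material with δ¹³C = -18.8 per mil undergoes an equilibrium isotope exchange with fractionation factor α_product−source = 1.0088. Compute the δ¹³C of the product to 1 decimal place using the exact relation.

δ_product = (δ_source + 1000)·α − 1000
δ_product = (-18.8 + 1000) × 1.0088 − 1000
δ_product = 989.835 − 1000 = -10.17 per mil

-10.2 per mil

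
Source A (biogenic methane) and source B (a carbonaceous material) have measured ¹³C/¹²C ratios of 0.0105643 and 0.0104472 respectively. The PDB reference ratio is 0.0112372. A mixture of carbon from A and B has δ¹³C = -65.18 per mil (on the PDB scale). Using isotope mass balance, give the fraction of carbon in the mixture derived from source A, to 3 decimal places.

0.492

δ_A = (0.0105643/0.0112372 − 1)×1000 = (0.940119 − 1)×1000 = -59.881 per mil
δ_B = (0.0104472/0.0112372 − 1)×1000 = (0.929698 − 1)×1000 = -70.302 per mil
f_A = (δ_mix − δ_B)/(δ_A − δ_B) = (-65.18 − (-70.302))/(-59.881 − (-70.302))
f_A = 5.122 / 10.421 = 0.4915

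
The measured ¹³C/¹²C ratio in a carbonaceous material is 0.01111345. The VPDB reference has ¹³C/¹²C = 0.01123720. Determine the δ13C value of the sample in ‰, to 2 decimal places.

-11.01‰

δ13C = (R_sample / R_standard − 1) × 1000
R_sample / R_standard = 0.01111345 / 0.01123720 = 0.988987
δ13C = (0.988987 − 1) × 1000 = -11.013‰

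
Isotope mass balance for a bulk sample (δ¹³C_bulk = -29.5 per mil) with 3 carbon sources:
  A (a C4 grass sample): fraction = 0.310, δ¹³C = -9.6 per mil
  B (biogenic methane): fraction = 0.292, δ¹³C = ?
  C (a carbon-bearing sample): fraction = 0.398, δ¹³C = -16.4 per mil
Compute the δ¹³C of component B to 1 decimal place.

Isotope mass balance: δ_bulk = Σ fᵢ·δᵢ.
-29.5 = 0.310×(-9.6) + 0.292×δ_B + 0.398×(-16.4)
0.292·δ_B = -29.5 − (-9.503) = -19.997
δ_B = -19.997 / 0.292 = -68.48 per mil

-68.5 per mil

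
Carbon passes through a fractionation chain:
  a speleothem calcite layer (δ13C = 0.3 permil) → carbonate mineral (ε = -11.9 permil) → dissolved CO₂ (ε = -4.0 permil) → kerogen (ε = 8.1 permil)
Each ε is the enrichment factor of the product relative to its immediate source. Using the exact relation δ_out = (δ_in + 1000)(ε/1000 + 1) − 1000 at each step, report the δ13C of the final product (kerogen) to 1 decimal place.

-7.6 permil

step 1: δ = (0.30 + 1000)·(-11.9/1000 + 1) − 1000 = -11.60 permil
step 2: δ = (-11.60 + 1000)·(-4.0/1000 + 1) − 1000 = -15.56 permil
step 3: δ = (-15.56 + 1000)·(8.1/1000 + 1) − 1000 = -7.58 permil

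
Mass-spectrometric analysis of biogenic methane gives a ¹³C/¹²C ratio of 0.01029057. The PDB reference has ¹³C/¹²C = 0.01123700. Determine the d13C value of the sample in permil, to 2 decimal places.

d13C = (R_sample / R_standard − 1) × 1000
R_sample / R_standard = 0.01029057 / 0.01123700 = 0.915776
d13C = (0.915776 − 1) × 1000 = -84.224 permil

-84.22 permil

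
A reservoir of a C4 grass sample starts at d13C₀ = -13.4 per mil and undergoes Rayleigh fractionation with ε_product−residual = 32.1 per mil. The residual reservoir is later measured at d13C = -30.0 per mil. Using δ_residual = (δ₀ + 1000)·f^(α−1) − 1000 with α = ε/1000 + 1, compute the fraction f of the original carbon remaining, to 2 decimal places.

α − 1 = ε/1000 = 0.0321
(δ_res + 1000)/(δ₀ + 1000) = (-30.0 + 1000)/(-13.4 + 1000) = 970.0/986.6 = 0.983175
f = 0.983175^(1/0.0321) = exp(ln(0.983175)/0.0321) = exp(-0.01697/0.0321)
f = exp(-0.5286) = 0.5894

0.59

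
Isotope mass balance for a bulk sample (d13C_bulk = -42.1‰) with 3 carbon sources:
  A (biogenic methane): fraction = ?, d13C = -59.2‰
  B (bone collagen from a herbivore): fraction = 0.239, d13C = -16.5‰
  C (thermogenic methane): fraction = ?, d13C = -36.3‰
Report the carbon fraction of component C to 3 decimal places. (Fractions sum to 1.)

Let f_C and f_A be the unknown fractions; fractions sum to 1 so f_C + f_A = 0.761.
Mass balance: Σ fᵢ·δᵢ = δ_bulk ⇒ f_C·(-36.3) + f_A·(-59.2) = -42.1 − (-3.943) = -38.157
Substitute f_A = 0.761 − f_C:
f_C·(-36.3 − -59.2) = -38.157 − 0.761×(-59.2) = 6.895
f_C = 6.895 / 22.9 = 0.3011

0.301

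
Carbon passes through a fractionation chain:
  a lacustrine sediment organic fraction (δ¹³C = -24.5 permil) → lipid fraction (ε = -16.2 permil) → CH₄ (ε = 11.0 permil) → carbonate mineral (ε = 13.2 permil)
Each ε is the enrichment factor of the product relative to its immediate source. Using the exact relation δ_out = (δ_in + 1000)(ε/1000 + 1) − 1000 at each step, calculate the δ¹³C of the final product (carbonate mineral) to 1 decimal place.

-16.9 permil

step 1: δ = (-24.50 + 1000)·(-16.2/1000 + 1) − 1000 = -40.30 permil
step 2: δ = (-40.30 + 1000)·(11.0/1000 + 1) − 1000 = -29.75 permil
step 3: δ = (-29.75 + 1000)·(13.2/1000 + 1) − 1000 = -16.94 permil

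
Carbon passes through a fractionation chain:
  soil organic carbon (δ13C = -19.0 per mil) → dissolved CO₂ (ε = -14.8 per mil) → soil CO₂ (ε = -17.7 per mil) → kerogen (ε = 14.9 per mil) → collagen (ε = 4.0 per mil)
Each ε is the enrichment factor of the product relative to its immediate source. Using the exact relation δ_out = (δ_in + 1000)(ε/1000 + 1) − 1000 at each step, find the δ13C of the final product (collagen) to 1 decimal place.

-32.6 per mil

step 1: δ = (-19.00 + 1000)·(-14.8/1000 + 1) − 1000 = -33.52 per mil
step 2: δ = (-33.52 + 1000)·(-17.7/1000 + 1) − 1000 = -50.63 per mil
step 3: δ = (-50.63 + 1000)·(14.9/1000 + 1) − 1000 = -36.48 per mil
step 4: δ = (-36.48 + 1000)·(4.0/1000 + 1) − 1000 = -32.63 per mil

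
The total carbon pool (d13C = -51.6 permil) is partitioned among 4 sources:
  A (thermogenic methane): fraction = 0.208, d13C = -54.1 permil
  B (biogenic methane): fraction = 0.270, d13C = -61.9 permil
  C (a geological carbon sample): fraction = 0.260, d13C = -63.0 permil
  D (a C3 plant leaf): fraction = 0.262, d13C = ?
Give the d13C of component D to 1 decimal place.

Isotope mass balance: δ_bulk = Σ fᵢ·δᵢ.
-51.6 = 0.208×(-54.1) + 0.270×(-61.9) + 0.260×(-63.0) + 0.262×δ_D
0.262·δ_D = -51.6 − (-44.346) = -7.254
δ_D = -7.254 / 0.262 = -27.69 permil

-27.7 permil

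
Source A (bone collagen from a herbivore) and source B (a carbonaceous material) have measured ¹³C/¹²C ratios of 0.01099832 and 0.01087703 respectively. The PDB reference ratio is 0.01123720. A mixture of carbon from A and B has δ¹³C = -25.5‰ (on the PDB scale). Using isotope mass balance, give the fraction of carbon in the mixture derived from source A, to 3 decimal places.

0.607

δ_A = (0.01099832/0.01123720 − 1)×1000 = (0.978742 − 1)×1000 = -21.258‰
δ_B = (0.01087703/0.01123720 − 1)×1000 = (0.967948 − 1)×1000 = -32.052‰
f_A = (δ_mix − δ_B)/(δ_A − δ_B) = (-25.5 − (-32.052))/(-21.258 − (-32.052))
f_A = 6.552 / 10.794 = 0.6070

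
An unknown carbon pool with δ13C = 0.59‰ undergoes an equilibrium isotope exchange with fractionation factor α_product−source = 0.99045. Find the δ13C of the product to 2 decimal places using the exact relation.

-8.97‰

δ_product = (δ_source + 1000)·α − 1000
δ_product = (0.59 + 1000) × 0.99045 − 1000
δ_product = 991.034 − 1000 = -8.966‰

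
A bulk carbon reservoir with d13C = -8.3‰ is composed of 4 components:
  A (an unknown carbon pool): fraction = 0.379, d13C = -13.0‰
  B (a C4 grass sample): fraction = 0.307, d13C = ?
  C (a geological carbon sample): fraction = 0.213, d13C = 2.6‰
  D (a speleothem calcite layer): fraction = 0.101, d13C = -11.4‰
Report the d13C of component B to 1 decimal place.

-9.0‰

Isotope mass balance: δ_bulk = Σ fᵢ·δᵢ.
-8.3 = 0.379×(-13.0) + 0.307×δ_B + 0.213×(2.6) + 0.101×(-11.4)
0.307·δ_B = -8.3 − (-5.525) = -2.775
δ_B = -2.775 / 0.307 = -9.04‰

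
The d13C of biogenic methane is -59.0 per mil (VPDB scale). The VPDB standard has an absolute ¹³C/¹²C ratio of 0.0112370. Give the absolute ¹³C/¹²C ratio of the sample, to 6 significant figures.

R_sample = R_standard × (d13C/1000 + 1)
R_sample = 0.0112370 × (-59.0/1000 + 1) = 0.0112370 × 0.941000
R_sample = 0.0105740

0.0105740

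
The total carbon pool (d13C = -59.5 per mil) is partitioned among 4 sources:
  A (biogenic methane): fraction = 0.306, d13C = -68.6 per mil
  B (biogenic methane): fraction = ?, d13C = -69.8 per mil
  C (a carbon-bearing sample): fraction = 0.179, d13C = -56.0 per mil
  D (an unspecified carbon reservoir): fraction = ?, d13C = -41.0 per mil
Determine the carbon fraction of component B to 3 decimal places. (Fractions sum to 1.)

0.256

Let f_B and f_D be the unknown fractions; fractions sum to 1 so f_B + f_D = 0.515.
Mass balance: Σ fᵢ·δᵢ = δ_bulk ⇒ f_B·(-69.8) + f_D·(-41.0) = -59.5 − (-31.016) = -28.484
Substitute f_D = 0.515 − f_B:
f_B·(-69.8 − -41.0) = -28.484 − 0.515×(-41.0) = -7.369
f_B = -7.369 / -28.8 = 0.2559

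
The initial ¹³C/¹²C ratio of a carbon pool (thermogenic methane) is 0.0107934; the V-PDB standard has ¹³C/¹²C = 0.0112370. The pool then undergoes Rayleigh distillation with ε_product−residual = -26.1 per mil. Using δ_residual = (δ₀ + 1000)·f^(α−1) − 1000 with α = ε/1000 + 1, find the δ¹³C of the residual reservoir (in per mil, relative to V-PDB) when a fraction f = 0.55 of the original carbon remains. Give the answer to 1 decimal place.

δ₀ = (0.0107934/0.0112370 − 1)×1000 = (0.960523 − 1)×1000 = -39.477 per mil
α − 1 = ε/1000 = -0.0261
f^(α−1) = 0.55^(-0.0261) = 1.015726
δ_res = (-39.477 + 1000) × 1.015726 − 1000 = 975.628 − 1000 = -24.37 per mil

-24.4 per mil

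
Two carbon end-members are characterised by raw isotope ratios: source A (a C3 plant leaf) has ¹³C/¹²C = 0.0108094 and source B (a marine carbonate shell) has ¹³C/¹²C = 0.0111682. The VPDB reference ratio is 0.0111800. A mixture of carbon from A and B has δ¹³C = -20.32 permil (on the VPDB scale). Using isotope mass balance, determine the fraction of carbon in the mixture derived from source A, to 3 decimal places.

0.600

δ_A = (0.0108094/0.0111800 − 1)×1000 = (0.966852 − 1)×1000 = -33.148 permil
δ_B = (0.0111682/0.0111800 − 1)×1000 = (0.998945 − 1)×1000 = -1.055 permil
f_A = (δ_mix − δ_B)/(δ_A − δ_B) = (-20.32 − (-1.055))/(-33.148 − (-1.055))
f_A = -19.265 / -32.093 = 0.6003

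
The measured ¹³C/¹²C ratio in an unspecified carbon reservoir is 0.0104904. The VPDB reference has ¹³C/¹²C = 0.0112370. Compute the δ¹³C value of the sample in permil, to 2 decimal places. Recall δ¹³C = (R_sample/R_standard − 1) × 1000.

δ¹³C = (R_sample / R_standard − 1) × 1000
R_sample / R_standard = 0.0104904 / 0.0112370 = 0.933559
δ¹³C = (0.933559 − 1) × 1000 = -66.441 permil

-66.44 permil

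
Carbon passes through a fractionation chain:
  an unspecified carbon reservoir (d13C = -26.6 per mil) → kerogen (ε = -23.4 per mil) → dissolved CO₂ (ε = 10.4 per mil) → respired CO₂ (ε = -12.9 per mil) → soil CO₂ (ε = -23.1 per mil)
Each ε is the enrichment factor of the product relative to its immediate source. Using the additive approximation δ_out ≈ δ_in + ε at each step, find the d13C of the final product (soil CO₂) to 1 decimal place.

step 1: δ ≈ -26.6 + (-23.4) = -50.0 per mil
step 2: δ ≈ -50.0 + (10.4) = -39.6 per mil
step 3: δ ≈ -39.6 + (-12.9) = -52.5 per mil
step 4: δ ≈ -52.5 + (-23.1) = -75.6 per mil

-75.6 per mil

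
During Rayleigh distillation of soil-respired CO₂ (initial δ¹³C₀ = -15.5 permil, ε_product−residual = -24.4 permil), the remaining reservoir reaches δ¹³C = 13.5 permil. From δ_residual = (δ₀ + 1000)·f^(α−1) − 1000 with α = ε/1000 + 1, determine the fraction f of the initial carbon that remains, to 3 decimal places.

α − 1 = ε/1000 = -0.0244
(δ_res + 1000)/(δ₀ + 1000) = (13.5 + 1000)/(-15.5 + 1000) = 1013.5/984.5 = 1.029457
f = 1.029457^(1/-0.0244) = exp(ln(1.029457)/-0.0244) = exp(0.02903/-0.0244)
f = exp(-1.1898) = 0.3043

0.304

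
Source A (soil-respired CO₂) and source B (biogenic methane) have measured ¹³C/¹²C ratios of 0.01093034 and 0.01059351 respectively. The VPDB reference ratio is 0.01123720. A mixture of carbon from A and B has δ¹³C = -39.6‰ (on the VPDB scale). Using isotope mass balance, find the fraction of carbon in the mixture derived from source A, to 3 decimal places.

δ_A = (0.01093034/0.01123720 − 1)×1000 = (0.972692 − 1)×1000 = -27.308‰
δ_B = (0.01059351/0.01123720 − 1)×1000 = (0.942718 − 1)×1000 = -57.282‰
f_A = (δ_mix − δ_B)/(δ_A − δ_B) = (-39.6 − (-57.282))/(-27.308 − (-57.282))
f_A = 17.682 / 29.975 = 0.5899

0.590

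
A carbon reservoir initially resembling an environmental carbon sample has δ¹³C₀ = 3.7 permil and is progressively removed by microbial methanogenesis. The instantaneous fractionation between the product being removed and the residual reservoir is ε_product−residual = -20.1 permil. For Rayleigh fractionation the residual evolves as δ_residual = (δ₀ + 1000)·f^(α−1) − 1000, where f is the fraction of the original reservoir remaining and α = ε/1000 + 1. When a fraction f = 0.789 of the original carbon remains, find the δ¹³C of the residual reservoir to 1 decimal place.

Rayleigh residual: δ_res = (δ₀ + 1000)·f^(α−1) − 1000
α = ε/1000 + 1 = 0.97990, so α − 1 = -0.02010
f^(α−1) = 0.789^(-0.02010) = 1.004775
δ_res = (3.7 + 1000) × 1.004775 − 1000 = 1008.493 − 1000 = 8.49 permil

8.5 permil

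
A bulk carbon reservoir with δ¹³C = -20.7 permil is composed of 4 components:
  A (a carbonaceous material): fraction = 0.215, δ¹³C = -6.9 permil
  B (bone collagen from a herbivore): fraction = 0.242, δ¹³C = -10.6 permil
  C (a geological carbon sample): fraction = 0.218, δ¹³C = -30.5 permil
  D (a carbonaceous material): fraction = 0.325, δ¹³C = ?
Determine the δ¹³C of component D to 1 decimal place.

Isotope mass balance: δ_bulk = Σ fᵢ·δᵢ.
-20.7 = 0.215×(-6.9) + 0.242×(-10.6) + 0.218×(-30.5) + 0.325×δ_D
0.325·δ_D = -20.7 − (-10.698) = -10.002
δ_D = -10.002 / 0.325 = -30.78 permil

-30.8 permil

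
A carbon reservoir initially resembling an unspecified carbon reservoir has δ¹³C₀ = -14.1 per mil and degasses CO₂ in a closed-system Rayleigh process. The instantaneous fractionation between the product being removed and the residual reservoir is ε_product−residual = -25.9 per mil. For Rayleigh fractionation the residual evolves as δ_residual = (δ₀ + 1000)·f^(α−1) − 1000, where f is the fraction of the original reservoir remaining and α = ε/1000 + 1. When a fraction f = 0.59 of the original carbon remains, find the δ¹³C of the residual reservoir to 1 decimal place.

-0.5 per mil

Rayleigh residual: δ_res = (δ₀ + 1000)·f^(α−1) − 1000
α = ε/1000 + 1 = 0.97410, so α − 1 = -0.02590
f^(α−1) = 0.59^(-0.02590) = 1.013759
δ_res = (-14.1 + 1000) × 1.013759 − 1000 = 999.465 − 1000 = -0.53 per mil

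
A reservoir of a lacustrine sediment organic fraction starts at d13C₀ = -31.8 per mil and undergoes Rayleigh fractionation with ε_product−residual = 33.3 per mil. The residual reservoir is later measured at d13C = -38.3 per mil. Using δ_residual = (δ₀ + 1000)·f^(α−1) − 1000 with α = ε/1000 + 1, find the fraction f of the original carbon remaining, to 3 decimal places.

0.817

α − 1 = ε/1000 = 0.0333
(δ_res + 1000)/(δ₀ + 1000) = (-38.3 + 1000)/(-31.8 + 1000) = 961.7/968.2 = 0.993287
f = 0.993287^(1/0.0333) = exp(ln(0.993287)/0.0333) = exp(-0.00674/0.0333)
f = exp(-0.2023) = 0.8169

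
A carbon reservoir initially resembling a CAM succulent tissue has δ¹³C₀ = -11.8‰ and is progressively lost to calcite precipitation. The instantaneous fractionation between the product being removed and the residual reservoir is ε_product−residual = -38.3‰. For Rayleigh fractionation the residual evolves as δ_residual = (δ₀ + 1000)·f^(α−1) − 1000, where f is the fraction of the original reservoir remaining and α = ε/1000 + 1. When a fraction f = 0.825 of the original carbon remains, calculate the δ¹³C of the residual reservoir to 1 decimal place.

Rayleigh residual: δ_res = (δ₀ + 1000)·f^(α−1) − 1000
α = ε/1000 + 1 = 0.96170, so α − 1 = -0.03830
f^(α−1) = 0.825^(-0.03830) = 1.007395
δ_res = (-11.8 + 1000) × 1.007395 − 1000 = 995.508 − 1000 = -4.49‰

-4.5‰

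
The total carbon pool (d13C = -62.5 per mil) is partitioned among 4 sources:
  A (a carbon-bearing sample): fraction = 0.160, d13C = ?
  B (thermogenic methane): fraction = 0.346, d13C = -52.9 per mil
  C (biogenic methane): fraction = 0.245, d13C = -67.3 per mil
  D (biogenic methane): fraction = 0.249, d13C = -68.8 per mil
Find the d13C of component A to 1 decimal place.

-66.1 per mil

Isotope mass balance: δ_bulk = Σ fᵢ·δᵢ.
-62.5 = 0.160×δ_A + 0.346×(-52.9) + 0.245×(-67.3) + 0.249×(-68.8)
0.160·δ_A = -62.5 − (-51.923) = -10.577
δ_A = -10.577 / 0.160 = -66.11 per mil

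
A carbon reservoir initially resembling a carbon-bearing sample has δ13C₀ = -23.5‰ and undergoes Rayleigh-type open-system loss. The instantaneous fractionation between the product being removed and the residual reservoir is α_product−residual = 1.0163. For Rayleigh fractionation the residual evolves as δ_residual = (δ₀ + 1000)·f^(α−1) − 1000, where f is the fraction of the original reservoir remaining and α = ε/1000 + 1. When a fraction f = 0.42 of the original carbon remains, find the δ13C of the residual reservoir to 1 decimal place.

-37.2‰

Rayleigh residual: δ_res = (δ₀ + 1000)·f^(α−1) − 1000
α − 1 = 0.01630
f^(α−1) = 0.42^(0.01630) = 0.985959
δ_res = (-23.5 + 1000) × 0.985959 − 1000 = 962.789 − 1000 = -37.21‰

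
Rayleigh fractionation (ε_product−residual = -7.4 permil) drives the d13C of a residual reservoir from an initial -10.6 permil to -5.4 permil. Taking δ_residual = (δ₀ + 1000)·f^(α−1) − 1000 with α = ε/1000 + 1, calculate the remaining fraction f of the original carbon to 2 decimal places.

0.49

α − 1 = ε/1000 = -0.0074
(δ_res + 1000)/(δ₀ + 1000) = (-5.4 + 1000)/(-10.6 + 1000) = 994.6/989.4 = 1.005256
f = 1.005256^(1/-0.0074) = exp(ln(1.005256)/-0.0074) = exp(0.00524/-0.0074)
f = exp(-0.7084) = 0.4924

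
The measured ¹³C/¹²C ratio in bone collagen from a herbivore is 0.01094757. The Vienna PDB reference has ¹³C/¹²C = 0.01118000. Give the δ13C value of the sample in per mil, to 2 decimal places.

δ13C = (R_sample / R_standard − 1) × 1000
R_sample / R_standard = 0.01094757 / 0.01118000 = 0.979210
δ13C = (0.979210 − 1) × 1000 = -20.790 per mil

-20.79 per mil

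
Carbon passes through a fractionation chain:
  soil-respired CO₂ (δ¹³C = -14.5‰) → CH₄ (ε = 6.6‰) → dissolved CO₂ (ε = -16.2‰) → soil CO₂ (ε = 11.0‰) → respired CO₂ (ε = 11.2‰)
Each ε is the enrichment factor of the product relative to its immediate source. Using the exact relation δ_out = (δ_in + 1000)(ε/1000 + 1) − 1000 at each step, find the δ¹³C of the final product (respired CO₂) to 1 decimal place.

-2.3‰

step 1: δ = (-14.50 + 1000)·(6.6/1000 + 1) − 1000 = -8.00‰
step 2: δ = (-8.00 + 1000)·(-16.2/1000 + 1) − 1000 = -24.07‰
step 3: δ = (-24.07 + 1000)·(11.0/1000 + 1) − 1000 = -13.33‰
step 4: δ = (-13.33 + 1000)·(11.2/1000 + 1) − 1000 = -2.28‰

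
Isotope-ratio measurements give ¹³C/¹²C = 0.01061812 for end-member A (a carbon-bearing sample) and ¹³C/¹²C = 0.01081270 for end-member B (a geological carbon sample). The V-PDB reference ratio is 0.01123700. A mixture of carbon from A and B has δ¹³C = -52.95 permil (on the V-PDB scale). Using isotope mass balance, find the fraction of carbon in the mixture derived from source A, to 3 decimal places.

δ_A = (0.01061812/0.01123700 − 1)×1000 = (0.944925 − 1)×1000 = -55.075 permil
δ_B = (0.01081270/0.01123700 − 1)×1000 = (0.962241 − 1)×1000 = -37.759 permil
f_A = (δ_mix − δ_B)/(δ_A − δ_B) = (-52.95 − (-37.759))/(-55.075 − (-37.759))
f_A = -15.191 / -17.316 = 0.8773

0.877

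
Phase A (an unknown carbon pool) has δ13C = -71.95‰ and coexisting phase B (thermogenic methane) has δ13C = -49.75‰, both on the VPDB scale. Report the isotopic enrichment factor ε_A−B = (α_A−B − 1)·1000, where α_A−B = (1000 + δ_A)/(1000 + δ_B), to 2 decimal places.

α_A−B = (1000 + -71.95) / (1000 + -49.75) = 928.05 / 950.25 = 0.976638
ε_A−B = (0.976638 − 1) × 1000 = -23.362‰
(The approximation ε ≈ δ_A − δ_B would give -22.20‰.)

-23.36‰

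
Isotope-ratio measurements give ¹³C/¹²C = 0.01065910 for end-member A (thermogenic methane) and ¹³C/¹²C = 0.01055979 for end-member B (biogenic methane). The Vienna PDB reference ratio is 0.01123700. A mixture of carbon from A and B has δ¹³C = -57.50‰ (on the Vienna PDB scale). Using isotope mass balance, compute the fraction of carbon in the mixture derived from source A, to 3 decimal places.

0.313

δ_A = (0.01065910/0.01123700 − 1)×1000 = (0.948572 − 1)×1000 = -51.428‰
δ_B = (0.01055979/0.01123700 − 1)×1000 = (0.939734 − 1)×1000 = -60.266‰
f_A = (δ_mix − δ_B)/(δ_A − δ_B) = (-57.50 − (-60.266))/(-51.428 − (-60.266))
f_A = 2.766 / 8.838 = 0.3130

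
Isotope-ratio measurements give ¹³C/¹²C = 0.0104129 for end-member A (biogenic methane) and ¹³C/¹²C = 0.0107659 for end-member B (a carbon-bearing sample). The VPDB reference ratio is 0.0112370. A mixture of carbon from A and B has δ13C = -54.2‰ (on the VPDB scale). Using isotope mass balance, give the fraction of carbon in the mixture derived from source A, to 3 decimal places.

δ_A = (0.0104129/0.0112370 − 1)×1000 = (0.926662 − 1)×1000 = -73.338‰
δ_B = (0.0107659/0.0112370 − 1)×1000 = (0.958076 − 1)×1000 = -41.924‰
f_A = (δ_mix − δ_B)/(δ_A − δ_B) = (-54.2 − (-41.924))/(-73.338 − (-41.924))
f_A = -12.276 / -31.414 = 0.3908

0.391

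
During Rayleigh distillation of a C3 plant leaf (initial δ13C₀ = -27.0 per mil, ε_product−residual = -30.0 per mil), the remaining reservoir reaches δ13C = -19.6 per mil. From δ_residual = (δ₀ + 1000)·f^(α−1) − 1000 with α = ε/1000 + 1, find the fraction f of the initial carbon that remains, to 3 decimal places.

α − 1 = ε/1000 = -0.0300
(δ_res + 1000)/(δ₀ + 1000) = (-19.6 + 1000)/(-27.0 + 1000) = 980.4/973.0 = 1.007605
f = 1.007605^(1/-0.0300) = exp(ln(1.007605)/-0.0300) = exp(0.00758/-0.0300)
f = exp(-0.2526) = 0.7768

0.777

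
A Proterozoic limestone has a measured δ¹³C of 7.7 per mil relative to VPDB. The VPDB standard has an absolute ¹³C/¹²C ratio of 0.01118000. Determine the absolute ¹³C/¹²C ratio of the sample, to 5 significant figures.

0.011266

R_sample = R_standard × (δ¹³C/1000 + 1)
R_sample = 0.01118000 × (7.7/1000 + 1) = 0.01118000 × 1.007700
R_sample = 0.0112661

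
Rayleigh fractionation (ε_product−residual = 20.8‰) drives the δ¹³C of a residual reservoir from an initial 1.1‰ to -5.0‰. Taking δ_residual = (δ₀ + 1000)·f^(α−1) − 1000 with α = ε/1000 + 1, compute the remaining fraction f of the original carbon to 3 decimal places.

α − 1 = ε/1000 = 0.0208
(δ_res + 1000)/(δ₀ + 1000) = (-5.0 + 1000)/(1.1 + 1000) = 995.0/1001.1 = 0.993907
f = 0.993907^(1/0.0208) = exp(ln(0.993907)/0.0208) = exp(-0.00611/0.0208)
f = exp(-0.2938) = 0.7454

0.745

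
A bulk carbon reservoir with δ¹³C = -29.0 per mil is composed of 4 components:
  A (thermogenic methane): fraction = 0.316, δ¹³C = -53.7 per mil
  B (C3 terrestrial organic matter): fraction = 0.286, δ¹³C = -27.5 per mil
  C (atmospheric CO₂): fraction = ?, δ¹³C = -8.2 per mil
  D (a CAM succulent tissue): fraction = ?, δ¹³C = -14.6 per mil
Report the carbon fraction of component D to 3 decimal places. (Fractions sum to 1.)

0.141

Let f_D and f_C be the unknown fractions; fractions sum to 1 so f_D + f_C = 0.398.
Mass balance: Σ fᵢ·δᵢ = δ_bulk ⇒ f_D·(-14.6) + f_C·(-8.2) = -29.0 − (-24.834) = -4.166
Substitute f_C = 0.398 − f_D:
f_D·(-14.6 − -8.2) = -4.166 − 0.398×(-8.2) = -0.902
f_D = -0.902 / -6.4 = 0.1410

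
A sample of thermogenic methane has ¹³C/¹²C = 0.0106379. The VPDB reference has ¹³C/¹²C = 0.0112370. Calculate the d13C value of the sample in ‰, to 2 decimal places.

-53.31‰

d13C = (R_sample / R_standard − 1) × 1000
R_sample / R_standard = 0.0106379 / 0.0112370 = 0.946685
d13C = (0.946685 − 1) × 1000 = -53.315‰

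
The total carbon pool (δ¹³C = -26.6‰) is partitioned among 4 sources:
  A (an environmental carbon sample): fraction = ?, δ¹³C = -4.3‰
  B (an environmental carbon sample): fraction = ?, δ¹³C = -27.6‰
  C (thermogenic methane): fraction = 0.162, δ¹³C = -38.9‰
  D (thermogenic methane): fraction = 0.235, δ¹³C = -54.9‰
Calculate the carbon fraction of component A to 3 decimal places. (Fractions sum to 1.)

0.397

Let f_A and f_B be the unknown fractions; fractions sum to 1 so f_A + f_B = 0.603.
Mass balance: Σ fᵢ·δᵢ = δ_bulk ⇒ f_A·(-4.3) + f_B·(-27.6) = -26.6 − (-19.203) = -7.397
Substitute f_B = 0.603 − f_A:
f_A·(-4.3 − -27.6) = -7.397 − 0.603×(-27.6) = 9.246
f_A = 9.246 / 23.3 = 0.3968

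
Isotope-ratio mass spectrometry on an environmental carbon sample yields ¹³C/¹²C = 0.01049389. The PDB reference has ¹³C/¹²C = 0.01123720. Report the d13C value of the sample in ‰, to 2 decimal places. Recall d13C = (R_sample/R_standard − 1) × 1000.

-66.15‰

d13C = (R_sample / R_standard − 1) × 1000
R_sample / R_standard = 0.01049389 / 0.01123720 = 0.933853
d13C = (0.933853 − 1) × 1000 = -66.147‰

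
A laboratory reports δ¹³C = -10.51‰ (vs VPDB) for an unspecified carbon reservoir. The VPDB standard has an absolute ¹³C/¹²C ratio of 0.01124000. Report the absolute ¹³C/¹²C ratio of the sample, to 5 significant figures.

R_sample = R_standard × (δ¹³C/1000 + 1)
R_sample = 0.01124000 × (-10.51/1000 + 1) = 0.01124000 × 0.989490
R_sample = 0.0111219

0.011122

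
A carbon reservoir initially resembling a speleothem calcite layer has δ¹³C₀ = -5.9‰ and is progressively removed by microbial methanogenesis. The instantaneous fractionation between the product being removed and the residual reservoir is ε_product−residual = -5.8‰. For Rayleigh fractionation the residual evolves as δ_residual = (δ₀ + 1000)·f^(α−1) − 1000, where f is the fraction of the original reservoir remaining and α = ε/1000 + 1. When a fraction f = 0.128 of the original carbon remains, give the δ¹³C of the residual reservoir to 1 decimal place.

6.0‰

Rayleigh residual: δ_res = (δ₀ + 1000)·f^(α−1) − 1000
α = ε/1000 + 1 = 0.99420, so α − 1 = -0.00580
f^(α−1) = 0.128^(-0.00580) = 1.011995
δ_res = (-5.9 + 1000) × 1.011995 − 1000 = 1006.024 − 1000 = 6.02‰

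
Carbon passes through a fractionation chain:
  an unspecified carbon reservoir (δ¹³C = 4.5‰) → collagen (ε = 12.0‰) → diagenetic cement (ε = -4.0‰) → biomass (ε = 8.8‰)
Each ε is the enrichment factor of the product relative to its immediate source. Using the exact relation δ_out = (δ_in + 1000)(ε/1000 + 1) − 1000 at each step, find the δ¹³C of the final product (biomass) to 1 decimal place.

21.4‰

step 1: δ = (4.50 + 1000)·(12.0/1000 + 1) − 1000 = 16.55‰
step 2: δ = (16.55 + 1000)·(-4.0/1000 + 1) − 1000 = 12.49‰
step 3: δ = (12.49 + 1000)·(8.8/1000 + 1) − 1000 = 21.40‰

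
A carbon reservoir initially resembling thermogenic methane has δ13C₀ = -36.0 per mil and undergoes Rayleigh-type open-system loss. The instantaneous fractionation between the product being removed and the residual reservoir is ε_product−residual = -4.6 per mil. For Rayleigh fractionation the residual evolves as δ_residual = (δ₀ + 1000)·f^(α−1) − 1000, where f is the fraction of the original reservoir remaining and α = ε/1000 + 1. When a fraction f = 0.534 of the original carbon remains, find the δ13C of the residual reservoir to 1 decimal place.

Rayleigh residual: δ_res = (δ₀ + 1000)·f^(α−1) − 1000
α = ε/1000 + 1 = 0.99540, so α − 1 = -0.00460
f^(α−1) = 0.534^(-0.00460) = 1.002890
δ_res = (-36.0 + 1000) × 1.002890 − 1000 = 966.786 − 1000 = -33.21 per mil

-33.2 per mil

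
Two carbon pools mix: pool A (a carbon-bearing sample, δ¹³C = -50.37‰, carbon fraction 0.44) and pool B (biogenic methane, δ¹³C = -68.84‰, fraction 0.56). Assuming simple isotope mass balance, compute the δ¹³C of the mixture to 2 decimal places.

-60.71‰

δ_mix = f_A·δ_A + f_B·δ_B
δ_mix = 0.44 × (-50.37) + 0.56 × (-68.84)
δ_mix = -22.163 + -38.550 = -60.713‰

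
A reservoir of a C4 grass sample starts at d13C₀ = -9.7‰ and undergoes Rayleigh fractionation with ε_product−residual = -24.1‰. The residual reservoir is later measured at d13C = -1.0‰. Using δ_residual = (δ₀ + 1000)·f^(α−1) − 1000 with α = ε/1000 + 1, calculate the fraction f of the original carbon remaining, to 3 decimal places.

α − 1 = ε/1000 = -0.0241
(δ_res + 1000)/(δ₀ + 1000) = (-1.0 + 1000)/(-9.7 + 1000) = 999.0/990.3 = 1.008785
f = 1.008785^(1/-0.0241) = exp(ln(1.008785)/-0.0241) = exp(0.00875/-0.0241)
f = exp(-0.3629) = 0.6956

0.696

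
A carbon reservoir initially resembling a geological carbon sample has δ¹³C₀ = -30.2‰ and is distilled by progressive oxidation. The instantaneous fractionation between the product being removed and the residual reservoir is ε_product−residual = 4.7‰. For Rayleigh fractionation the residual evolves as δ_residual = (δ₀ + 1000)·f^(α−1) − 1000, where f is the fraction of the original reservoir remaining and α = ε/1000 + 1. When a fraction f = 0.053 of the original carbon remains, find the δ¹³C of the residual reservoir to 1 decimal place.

Rayleigh residual: δ_res = (δ₀ + 1000)·f^(α−1) − 1000
α = ε/1000 + 1 = 1.00470, so α − 1 = 0.00470
f^(α−1) = 0.053^(0.00470) = 0.986289
δ_res = (-30.2 + 1000) × 0.986289 − 1000 = 956.503 − 1000 = -43.50‰

-43.5‰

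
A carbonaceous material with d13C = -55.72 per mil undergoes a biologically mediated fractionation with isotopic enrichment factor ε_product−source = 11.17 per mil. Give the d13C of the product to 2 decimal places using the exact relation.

-45.17 per mil

To first order, δ_product ≈ δ_source + ε = -44.55 per mil.
Exactly, δ_product = (δ_source + 1000)·(ε/1000 + 1) − 1000.
δ_product = (-55.72 + 1000) × (11.17/1000 + 1) − 1000
δ_product = -45.172 per mil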